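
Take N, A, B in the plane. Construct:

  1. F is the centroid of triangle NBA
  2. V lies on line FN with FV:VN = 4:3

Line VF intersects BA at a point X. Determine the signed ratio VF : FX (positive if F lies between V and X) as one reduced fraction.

Choose coordinates N = (0, 0), A = (1, 0), B = (0, 1).
1. F is the centroid of triangle NBA ⇒ F = (1/3, 1/3)
2. V lies on line FN with FV:VN = 4:3 ⇒ V = (1/7, 1/7)
line VF meets BA at X = (1/2, 1/2)
F = V + t·(X−V) with t = 8/15, so VF:FX = 8/15:7/15

VF:FX = 8/7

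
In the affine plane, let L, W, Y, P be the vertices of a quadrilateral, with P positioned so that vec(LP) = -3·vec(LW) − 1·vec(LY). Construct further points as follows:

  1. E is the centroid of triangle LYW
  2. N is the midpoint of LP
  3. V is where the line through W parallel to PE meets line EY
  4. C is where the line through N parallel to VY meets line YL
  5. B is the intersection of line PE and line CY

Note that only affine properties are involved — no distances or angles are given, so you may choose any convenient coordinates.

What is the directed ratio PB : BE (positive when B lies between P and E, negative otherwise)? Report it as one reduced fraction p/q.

PB:BE = 9

Set L = (0, 0), W = (1, 0), Y = (0, 1), P = (-3, -1); any affine frame gives the same invariant.
1. E is the centroid of triangle LYW ⇒ E = (1/3, 1/3)
2. N is the midpoint of LP ⇒ N = (-3/2, -1/2)
3. V is where the line through W parallel to PE meets line EY ⇒ V = (7/12, -1/6)
4. C is where the line through N parallel to VY meets line YL ⇒ C = (0, -7/2)
5. B is the intersection of line PE and line CY ⇒ B = (0, 1/5)
B = P + t·(E−P) with t = 9/10, so PB:BE = t:(1−t) = 9/10:1/10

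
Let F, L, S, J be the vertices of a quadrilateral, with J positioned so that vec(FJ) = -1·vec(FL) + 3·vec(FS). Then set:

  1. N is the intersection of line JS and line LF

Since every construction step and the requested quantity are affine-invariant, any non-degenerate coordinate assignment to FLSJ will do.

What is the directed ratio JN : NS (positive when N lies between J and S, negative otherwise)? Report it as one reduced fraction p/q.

Set F = (0, 0), L = (1, 0), S = (0, 1), J = (-1, 3); any affine frame gives the same invariant.
1. N is the intersection of line JS and line LF ⇒ N = (1/2, 0)
N = J + t·(S−J) with t = 3/2, so JN:NS = t:(1−t) = 3/2:-1/2

JN:NS = -3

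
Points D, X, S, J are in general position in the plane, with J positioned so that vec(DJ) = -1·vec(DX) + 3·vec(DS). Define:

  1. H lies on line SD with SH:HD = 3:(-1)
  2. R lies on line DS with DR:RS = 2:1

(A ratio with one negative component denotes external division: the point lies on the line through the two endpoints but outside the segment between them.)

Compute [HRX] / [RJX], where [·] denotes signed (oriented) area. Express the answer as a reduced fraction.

[HRX]:[RJX] = 7/10

Assign D = (0, 0), X = (1, 0), S = (0, 1), J = (-1, 3) — the answer is frame-independent, so this choice is without loss of generality.
1. H lies on line SD with SH:HD = 3:(-1) ⇒ H = (0, -1/2)
2. R lies on line DS with DR:RS = 2:1 ⇒ R = (0, 2/3)
2·[HRX] = -7/6, 2·[RJX] = -5/3
[HRX]:[RJX] = -7/6:-5/3 = 7/10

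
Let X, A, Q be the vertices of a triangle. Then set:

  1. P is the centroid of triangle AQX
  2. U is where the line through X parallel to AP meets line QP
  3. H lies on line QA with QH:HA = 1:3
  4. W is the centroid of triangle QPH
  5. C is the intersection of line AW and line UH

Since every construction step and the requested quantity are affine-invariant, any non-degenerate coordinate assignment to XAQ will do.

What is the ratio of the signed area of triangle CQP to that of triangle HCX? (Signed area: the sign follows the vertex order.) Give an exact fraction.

Assign X = (0, 0), A = (1, 0), Q = (0, 1) — the answer is frame-independent, so this choice is without loss of generality.
1. P is the centroid of triangle AQX ⇒ P = (1/3, 1/3)
2. U is where the line through X parallel to AP meets line QP ⇒ U = (2/3, -1/3)
3. H lies on line QA with QH:HA = 1:3 ⇒ H = (1/4, 3/4)
4. W is the centroid of triangle QPH ⇒ W = (7/36, 25/36)
5. C is the intersection of line AW and line UH ⇒ C = (13/42, 25/42)
2·[CQP] = 1/14, 2·[HCX] = -1/12
[CQP]:[HCX] = 1/14:-1/12 = -6/7

[CQP]:[HCX] = -6/7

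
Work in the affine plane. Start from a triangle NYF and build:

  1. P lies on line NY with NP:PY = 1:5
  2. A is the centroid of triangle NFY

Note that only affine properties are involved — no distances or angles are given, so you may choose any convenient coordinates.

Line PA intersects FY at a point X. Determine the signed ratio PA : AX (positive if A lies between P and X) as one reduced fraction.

PA:AX = 3/2

Set N = (0, 0), Y = (1, 0), F = (0, 1); any affine frame gives the same invariant.
1. P lies on line NY with NP:PY = 1:5 ⇒ P = (1/6, 0)
2. A is the centroid of triangle NFY ⇒ A = (1/3, 1/3)
line PA meets FY at X = (4/9, 5/9)
A = P + t·(X−P) with t = 3/5, so PA:AX = 3/5:2/5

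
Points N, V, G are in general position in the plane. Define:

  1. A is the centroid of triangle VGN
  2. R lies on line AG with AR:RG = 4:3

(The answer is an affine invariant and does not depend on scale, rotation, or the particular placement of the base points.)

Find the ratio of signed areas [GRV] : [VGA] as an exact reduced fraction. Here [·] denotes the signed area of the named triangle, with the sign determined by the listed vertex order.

Set N = (0, 0), V = (1, 0), G = (0, 1); any affine frame gives the same invariant.
1. A is the centroid of triangle VGN ⇒ A = (1/3, 1/3)
2. R lies on line AG with AR:RG = 4:3 ⇒ R = (1/7, 5/7)
2·[GRV] = 1/7, 2·[VGA] = 1/3
[GRV]:[VGA] = 1/7:1/3 = 3/7

[GRV]:[VGA] = 3/7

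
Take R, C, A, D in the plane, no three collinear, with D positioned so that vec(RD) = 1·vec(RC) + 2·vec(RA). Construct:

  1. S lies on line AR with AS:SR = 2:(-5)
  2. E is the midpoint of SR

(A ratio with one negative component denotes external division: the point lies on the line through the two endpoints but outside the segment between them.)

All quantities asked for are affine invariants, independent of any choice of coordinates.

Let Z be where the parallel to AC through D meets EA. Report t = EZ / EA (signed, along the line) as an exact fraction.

t = 13

Assign R = (0, 0), C = (1, 0), A = (0, 1), D = (1, 2) — the answer is frame-independent, so this choice is without loss of generality.
1. S lies on line AR with AS:SR = 2:(-5) ⇒ S = (0, 5/3)
2. E is the midpoint of SR ⇒ E = (0, 5/6)
through D parallel to AC: direction (1, -1); meets EA at Z = (0, 3)
Z = E + t·(A−E) with t = 13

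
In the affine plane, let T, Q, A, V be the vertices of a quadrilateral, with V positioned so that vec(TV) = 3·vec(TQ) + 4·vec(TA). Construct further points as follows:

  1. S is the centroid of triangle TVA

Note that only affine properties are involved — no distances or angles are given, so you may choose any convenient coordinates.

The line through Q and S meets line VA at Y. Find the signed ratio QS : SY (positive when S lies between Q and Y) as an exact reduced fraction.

QS:SY = 5

Choose coordinates T = (0, 0), Q = (1, 0), A = (0, 1), V = (3, 4).
1. S is the centroid of triangle TVA ⇒ S = (1, 5/3)
line QS meets VA at Y = (1, 2)
S = Q + t·(Y−Q) with t = 5/6, so QS:SY = 5/6:1/6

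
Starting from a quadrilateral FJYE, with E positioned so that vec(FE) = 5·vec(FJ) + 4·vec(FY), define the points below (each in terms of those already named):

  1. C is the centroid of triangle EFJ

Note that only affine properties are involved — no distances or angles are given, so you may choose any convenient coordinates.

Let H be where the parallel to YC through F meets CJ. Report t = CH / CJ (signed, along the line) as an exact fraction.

t = 6/7

Assign F = (0, 0), J = (1, 0), Y = (0, 1), E = (5, 4) — the answer is frame-independent, so this choice is without loss of generality.
1. C is the centroid of triangle EFJ ⇒ C = (2, 4/3)
through F parallel to YC: direction (2, 1/3); meets CJ at H = (8/7, 4/21)
H = C + t·(J−C) with t = 6/7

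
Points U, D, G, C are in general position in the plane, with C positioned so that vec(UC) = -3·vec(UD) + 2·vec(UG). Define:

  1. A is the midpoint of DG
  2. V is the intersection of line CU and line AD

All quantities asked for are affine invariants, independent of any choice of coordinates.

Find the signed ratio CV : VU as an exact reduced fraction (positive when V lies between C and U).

Choose coordinates U = (0, 0), D = (1, 0), G = (0, 1), C = (-3, 2).
1. A is the midpoint of DG ⇒ A = (1/2, 1/2)
2. V is the intersection of line CU and line AD ⇒ V = (3, -2)
V = C + t·(U−C) with t = 2, so CV:VU = t:(1−t) = 2:-1

CV:VU = -2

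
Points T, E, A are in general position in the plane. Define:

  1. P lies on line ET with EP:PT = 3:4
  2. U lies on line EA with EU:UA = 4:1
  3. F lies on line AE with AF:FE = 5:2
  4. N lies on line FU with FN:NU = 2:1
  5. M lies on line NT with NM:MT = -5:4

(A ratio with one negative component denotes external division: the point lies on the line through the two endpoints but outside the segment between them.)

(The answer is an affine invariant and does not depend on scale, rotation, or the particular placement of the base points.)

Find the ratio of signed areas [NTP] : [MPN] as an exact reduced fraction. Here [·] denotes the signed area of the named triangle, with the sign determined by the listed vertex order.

Work in coordinates with T = (0, 0), E = (1, 0), A = (0, 1).
1. P lies on line ET with EP:PT = 3:4 ⇒ P = (4/7, 0)
2. U lies on line EA with EU:UA = 4:1 ⇒ U = (1/5, 4/5)
3. F lies on line AE with AF:FE = 5:2 ⇒ F = (5/7, 2/7)
4. N lies on line FU with FN:NU = 2:1 ⇒ N = (13/35, 22/35)
5. M lies on line NT with NM:MT = -5:4 ⇒ M = (-52/35, -88/35)
2·[NTP] = 88/245, 2·[MPN] = 88/49
[NTP]:[MPN] = 88/245:88/49 = 1/5

[NTP]:[MPN] = 1/5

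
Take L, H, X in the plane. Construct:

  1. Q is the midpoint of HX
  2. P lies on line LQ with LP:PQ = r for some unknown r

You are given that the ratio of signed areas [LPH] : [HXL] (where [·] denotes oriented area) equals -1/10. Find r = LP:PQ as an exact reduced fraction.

Work in coordinates with L = (0, 0), H = (1, 0), X = (0, 1).
1. Q is the midpoint of HX ⇒ Q = (1/2, 1/2)
2. With LP:PQ = r, write λ = r/(r+1) so P = L + λ·(Q−L); P is affine-linear in λ
Every point depending on P is an affine combination of P and λ-independent points, so each such coordinate is linear in λ; the λ² term in each signed area is a multiple of (Q−L)×(Q−L) = 0, so 2·[LPH] and 2·[HXL] are each linear in λ. Evaluating at λ=0 and λ=1:
  2·[LPH] = -1/2·λ,   2·[HXL] = 1
So [LPH]:[HXL] = (-1/2·λ) / (1). Setting this equal to -1/10:
  -1/2·λ = -1/10·(1)  ⇒  λ = 1/5
Then r = λ/(1−λ) = (1/5)/(4/5) = 1/4. Check: with r = 1/4, P = (1/10, 1/10) and [LPH]:[HXL] = -1/10 as required.

r = 1/4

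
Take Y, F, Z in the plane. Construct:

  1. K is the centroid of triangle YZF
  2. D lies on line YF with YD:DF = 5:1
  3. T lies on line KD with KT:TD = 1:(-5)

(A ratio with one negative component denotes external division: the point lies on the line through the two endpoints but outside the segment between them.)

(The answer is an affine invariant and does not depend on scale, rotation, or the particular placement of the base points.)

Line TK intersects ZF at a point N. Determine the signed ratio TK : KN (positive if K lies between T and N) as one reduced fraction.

Assign Y = (0, 0), F = (1, 0), Z = (0, 1) — the answer is frame-independent, so this choice is without loss of generality.
1. K is the centroid of triangle YZF ⇒ K = (1/3, 1/3)
2. D lies on line YF with YD:DF = 5:1 ⇒ D = (5/6, 0)
3. T lies on line KD with KT:TD = 1:(-5) ⇒ T = (5/24, 5/12)
line TK meets ZF at N = (4/3, -1/3)
K = T + t·(N−T) with t = 1/9, so TK:KN = 1/9:8/9

TK:KN = 1/8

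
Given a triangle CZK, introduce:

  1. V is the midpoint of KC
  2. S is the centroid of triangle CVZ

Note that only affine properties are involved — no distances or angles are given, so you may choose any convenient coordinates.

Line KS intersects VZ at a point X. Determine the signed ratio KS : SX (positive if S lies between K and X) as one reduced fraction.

Choose coordinates C = (0, 0), Z = (1, 0), K = (0, 1).
1. V is the midpoint of KC ⇒ V = (0, 1/2)
2. S is the centroid of triangle CVZ ⇒ S = (1/3, 1/6)
line KS meets VZ at X = (1/4, 3/8)
S = K + t·(X−K) with t = 4/3, so KS:SX = 4/3:-1/3

KS:SX = -4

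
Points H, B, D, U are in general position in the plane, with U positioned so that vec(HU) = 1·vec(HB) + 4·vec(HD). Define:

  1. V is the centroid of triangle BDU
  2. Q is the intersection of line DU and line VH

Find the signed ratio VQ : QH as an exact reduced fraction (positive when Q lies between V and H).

Set H = (0, 0), B = (1, 0), D = (0, 1), U = (1, 4); any affine frame gives the same invariant.
1. V is the centroid of triangle BDU ⇒ V = (2/3, 5/3)
2. Q is the intersection of line DU and line VH ⇒ Q = (-2, -5)
Q = V + t·(H−V) with t = 4, so VQ:QH = t:(1−t) = 4:-3

VQ:QH = -4/3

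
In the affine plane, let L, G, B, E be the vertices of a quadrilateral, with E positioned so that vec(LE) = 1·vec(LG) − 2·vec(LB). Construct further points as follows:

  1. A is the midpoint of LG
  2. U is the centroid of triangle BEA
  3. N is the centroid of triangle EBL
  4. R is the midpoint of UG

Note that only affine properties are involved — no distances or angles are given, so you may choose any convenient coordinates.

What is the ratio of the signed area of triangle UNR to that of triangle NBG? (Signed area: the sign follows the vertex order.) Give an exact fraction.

[UNR]:[NBG] = 1/36

Work in coordinates with L = (0, 0), G = (1, 0), B = (0, 1), E = (1, -2).
1. A is the midpoint of LG ⇒ A = (1/2, 0)
2. U is the centroid of triangle BEA ⇒ U = (1/2, -1/3)
3. N is the centroid of triangle EBL ⇒ N = (1/3, -1/3)
4. R is the midpoint of UG ⇒ R = (3/4, -1/6)
2·[UNR] = -1/36, 2·[NBG] = -1
[UNR]:[NBG] = -1/36:-1 = 1/36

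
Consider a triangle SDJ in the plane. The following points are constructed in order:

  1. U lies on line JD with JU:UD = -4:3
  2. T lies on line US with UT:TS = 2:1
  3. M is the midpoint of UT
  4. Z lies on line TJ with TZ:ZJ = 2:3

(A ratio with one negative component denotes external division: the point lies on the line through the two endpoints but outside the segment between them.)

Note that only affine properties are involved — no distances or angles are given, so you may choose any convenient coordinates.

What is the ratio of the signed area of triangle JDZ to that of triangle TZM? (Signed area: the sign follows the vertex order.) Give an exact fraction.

Work in coordinates with S = (0, 0), D = (1, 0), J = (0, 1).
1. U lies on line JD with JU:UD = -4:3 ⇒ U = (4, -3)
2. T lies on line US with UT:TS = 2:1 ⇒ T = (4/3, -1)
3. M is the midpoint of UT ⇒ M = (8/3, -2)
4. Z lies on line TJ with TZ:ZJ = 2:3 ⇒ Z = (4/5, -1/5)
2·[JDZ] = -2/5, 2·[TZM] = -8/15
[JDZ]:[TZM] = -2/5:-8/15 = 3/4

[JDZ]:[TZM] = 3/4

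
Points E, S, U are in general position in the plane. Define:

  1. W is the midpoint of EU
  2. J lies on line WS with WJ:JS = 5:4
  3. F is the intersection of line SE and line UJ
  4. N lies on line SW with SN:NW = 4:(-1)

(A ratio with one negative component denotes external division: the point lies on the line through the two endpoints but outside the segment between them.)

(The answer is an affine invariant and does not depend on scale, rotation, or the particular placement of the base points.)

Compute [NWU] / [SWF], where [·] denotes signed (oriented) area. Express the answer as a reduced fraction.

Work in coordinates with E = (0, 0), S = (1, 0), U = (0, 1).
1. W is the midpoint of EU ⇒ W = (0, 1/2)
2. J lies on line WS with WJ:JS = 5:4 ⇒ J = (5/9, 2/9)
3. F is the intersection of line SE and line UJ ⇒ F = (5/7, 0)
4. N lies on line SW with SN:NW = 4:(-1) ⇒ N = (-1/3, 2/3)
2·[NWU] = 1/6, 2·[SWF] = 1/7
[NWU]:[SWF] = 1/6:1/7 = 7/6

[NWU]:[SWF] = 7/6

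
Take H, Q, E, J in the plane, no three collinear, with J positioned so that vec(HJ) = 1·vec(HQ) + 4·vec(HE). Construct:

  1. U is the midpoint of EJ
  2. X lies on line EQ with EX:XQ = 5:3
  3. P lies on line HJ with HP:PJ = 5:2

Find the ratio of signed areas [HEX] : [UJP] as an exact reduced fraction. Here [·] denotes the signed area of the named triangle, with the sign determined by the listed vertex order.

[HEX]:[UJP] = 35/8

Choose coordinates H = (0, 0), Q = (1, 0), E = (0, 1), J = (1, 4).
1. U is the midpoint of EJ ⇒ U = (1/2, 5/2)
2. X lies on line EQ with EX:XQ = 5:3 ⇒ X = (5/8, 3/8)
3. P lies on line HJ with HP:PJ = 5:2 ⇒ P = (5/7, 20/7)
2·[HEX] = -5/8, 2·[UJP] = -1/7
[HEX]:[UJP] = -5/8:-1/7 = 35/8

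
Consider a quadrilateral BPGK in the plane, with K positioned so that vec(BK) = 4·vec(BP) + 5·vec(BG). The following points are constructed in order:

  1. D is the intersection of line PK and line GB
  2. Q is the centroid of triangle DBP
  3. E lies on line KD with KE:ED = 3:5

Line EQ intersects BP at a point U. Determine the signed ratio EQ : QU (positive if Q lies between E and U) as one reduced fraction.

EQ:QU = -11/2

Assign B = (0, 0), P = (1, 0), G = (0, 1), K = (4, 5) — the answer is frame-independent, so this choice is without loss of generality.
1. D is the intersection of line PK and line GB ⇒ D = (0, -5/3)
2. Q is the centroid of triangle DBP ⇒ Q = (1/3, -5/9)
3. E lies on line KD with KE:ED = 3:5 ⇒ E = (5/2, 5/2)
line EQ meets BP at U = (8/11, 0)
Q = E + t·(U−E) with t = 11/9, so EQ:QU = 11/9:-2/9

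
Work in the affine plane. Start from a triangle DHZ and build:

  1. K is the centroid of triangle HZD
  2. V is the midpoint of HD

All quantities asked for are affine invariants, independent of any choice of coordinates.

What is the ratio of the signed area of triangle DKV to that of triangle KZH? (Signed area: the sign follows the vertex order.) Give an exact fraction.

[DKV]:[KZH] = 1/2

Set D = (0, 0), H = (1, 0), Z = (0, 1); any affine frame gives the same invariant.
1. K is the centroid of triangle HZD ⇒ K = (1/3, 1/3)
2. V is the midpoint of HD ⇒ V = (1/2, 0)
2·[DKV] = -1/6, 2·[KZH] = -1/3
[DKV]:[KZH] = -1/6:-1/3 = 1/2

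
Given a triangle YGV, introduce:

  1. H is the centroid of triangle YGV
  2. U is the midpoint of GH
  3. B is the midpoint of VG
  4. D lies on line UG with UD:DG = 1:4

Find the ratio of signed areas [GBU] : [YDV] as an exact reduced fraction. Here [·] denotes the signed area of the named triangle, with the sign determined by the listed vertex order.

[GBU]:[YDV] = 5/44

Set Y = (0, 0), G = (1, 0), V = (0, 1); any affine frame gives the same invariant.
1. H is the centroid of triangle YGV ⇒ H = (1/3, 1/3)
2. U is the midpoint of GH ⇒ U = (2/3, 1/6)
3. B is the midpoint of VG ⇒ B = (1/2, 1/2)
4. D lies on line UG with UD:DG = 1:4 ⇒ D = (11/15, 2/15)
2·[GBU] = 1/12, 2·[YDV] = 11/15
[GBU]:[YDV] = 1/12:11/15 = 5/44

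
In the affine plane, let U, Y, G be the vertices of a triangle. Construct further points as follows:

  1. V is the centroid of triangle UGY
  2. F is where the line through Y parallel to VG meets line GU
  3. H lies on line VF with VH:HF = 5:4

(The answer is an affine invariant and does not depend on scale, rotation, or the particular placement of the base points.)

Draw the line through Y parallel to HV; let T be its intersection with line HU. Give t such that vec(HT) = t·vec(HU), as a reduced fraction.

t = -3/2

Set U = (0, 0), Y = (1, 0), G = (0, 1); any affine frame gives the same invariant.
1. V is the centroid of triangle UGY ⇒ V = (1/3, 1/3)
2. F is where the line through Y parallel to VG meets line GU ⇒ F = (0, 2)
3. H lies on line VF with VH:HF = 5:4 ⇒ H = (4/27, 34/27)
through Y parallel to HV: direction (5/27, -25/27); meets HU at T = (10/27, 85/27)
T = H + t·(U−H) with t = -3/2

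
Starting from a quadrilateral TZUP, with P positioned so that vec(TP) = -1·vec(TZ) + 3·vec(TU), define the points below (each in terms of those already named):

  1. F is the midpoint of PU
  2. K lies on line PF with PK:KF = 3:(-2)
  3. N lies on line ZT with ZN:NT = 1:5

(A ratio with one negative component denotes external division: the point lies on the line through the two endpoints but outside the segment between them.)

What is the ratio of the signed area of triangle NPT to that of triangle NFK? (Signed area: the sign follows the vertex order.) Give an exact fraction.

Choose coordinates T = (0, 0), Z = (1, 0), U = (0, 1), P = (-1, 3).
1. F is the midpoint of PU ⇒ F = (-1/2, 2)
2. K lies on line PF with PK:KF = 3:(-2) ⇒ K = (1/2, 0)
3. N lies on line ZT with ZN:NT = 1:5 ⇒ N = (5/6, 0)
2·[NPT] = 5/2, 2·[NFK] = 2/3
[NPT]:[NFK] = 5/2:2/3 = 15/4

[NPT]:[NFK] = 15/4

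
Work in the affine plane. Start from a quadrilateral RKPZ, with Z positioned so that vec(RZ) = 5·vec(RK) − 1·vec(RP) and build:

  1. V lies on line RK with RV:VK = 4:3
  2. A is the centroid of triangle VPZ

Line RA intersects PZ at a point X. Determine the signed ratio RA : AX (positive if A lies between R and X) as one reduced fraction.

Work in coordinates with R = (0, 0), K = (1, 0), P = (0, 1), Z = (5, -1).
1. V lies on line RK with RV:VK = 4:3 ⇒ V = (4/7, 0)
2. A is the centroid of triangle VPZ ⇒ A = (13/7, 0)
line RA meets PZ at X = (5/2, 0)
A = R + t·(X−R) with t = 26/35, so RA:AX = 26/35:9/35

RA:AX = 26/9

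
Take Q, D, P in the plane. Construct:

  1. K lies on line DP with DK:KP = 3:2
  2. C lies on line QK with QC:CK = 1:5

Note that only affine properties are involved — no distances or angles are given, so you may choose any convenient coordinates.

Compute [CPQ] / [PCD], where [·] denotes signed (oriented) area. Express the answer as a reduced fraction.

[CPQ]:[PCD] = 2/25

Choose coordinates Q = (0, 0), D = (1, 0), P = (0, 1).
1. K lies on line DP with DK:KP = 3:2 ⇒ K = (2/5, 3/5)
2. C lies on line QK with QC:CK = 1:5 ⇒ C = (1/15, 1/10)
2·[CPQ] = 1/15, 2·[PCD] = 5/6
[CPQ]:[PCD] = 1/15:5/6 = 2/25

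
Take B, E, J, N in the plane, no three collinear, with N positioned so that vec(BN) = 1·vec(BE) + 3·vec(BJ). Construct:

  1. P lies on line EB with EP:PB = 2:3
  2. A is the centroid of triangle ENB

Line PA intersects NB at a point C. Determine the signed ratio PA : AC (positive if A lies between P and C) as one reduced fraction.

PA:AC = 4/5

Choose coordinates B = (0, 0), E = (1, 0), J = (0, 1), N = (1, 3).
1. P lies on line EB with EP:PB = 2:3 ⇒ P = (3/5, 0)
2. A is the centroid of triangle ENB ⇒ A = (2/3, 1)
line PA meets NB at C = (3/4, 9/4)
A = P + t·(C−P) with t = 4/9, so PA:AC = 4/9:5/9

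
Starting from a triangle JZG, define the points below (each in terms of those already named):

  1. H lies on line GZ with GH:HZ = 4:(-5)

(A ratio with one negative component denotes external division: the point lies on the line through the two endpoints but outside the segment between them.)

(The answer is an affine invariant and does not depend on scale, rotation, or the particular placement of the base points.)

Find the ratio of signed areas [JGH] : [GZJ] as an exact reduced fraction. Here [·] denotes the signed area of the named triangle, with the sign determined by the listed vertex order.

Choose coordinates J = (0, 0), Z = (1, 0), G = (0, 1).
1. H lies on line GZ with GH:HZ = 4:(-5) ⇒ H = (-4, 5)
2·[JGH] = 4, 2·[GZJ] = -1
[JGH]:[GZJ] = 4:-1 = -4

[JGH]:[GZJ] = -4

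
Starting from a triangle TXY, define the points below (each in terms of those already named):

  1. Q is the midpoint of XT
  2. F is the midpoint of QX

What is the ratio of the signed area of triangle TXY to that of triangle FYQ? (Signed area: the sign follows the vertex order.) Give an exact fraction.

Work in coordinates with T = (0, 0), X = (1, 0), Y = (0, 1).
1. Q is the midpoint of XT ⇒ Q = (1/2, 0)
2. F is the midpoint of QX ⇒ F = (3/4, 0)
2·[TXY] = 1, 2·[FYQ] = 1/4
[TXY]:[FYQ] = 1:1/4 = 4

[TXY]:[FYQ] = 4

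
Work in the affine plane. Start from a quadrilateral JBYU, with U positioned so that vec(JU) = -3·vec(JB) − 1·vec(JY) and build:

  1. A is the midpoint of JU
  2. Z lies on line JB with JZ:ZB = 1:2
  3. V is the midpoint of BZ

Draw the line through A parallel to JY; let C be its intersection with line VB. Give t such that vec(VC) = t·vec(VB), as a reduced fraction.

Work in coordinates with J = (0, 0), B = (1, 0), Y = (0, 1), U = (-3, -1).
1. A is the midpoint of JU ⇒ A = (-3/2, -1/2)
2. Z lies on line JB with JZ:ZB = 1:2 ⇒ Z = (1/3, 0)
3. V is the midpoint of BZ ⇒ V = (2/3, 0)
through A parallel to JY: direction (0, 1); meets VB at C = (-3/2, 0)
C = V + t·(B−V) with t = -13/2

t = -13/2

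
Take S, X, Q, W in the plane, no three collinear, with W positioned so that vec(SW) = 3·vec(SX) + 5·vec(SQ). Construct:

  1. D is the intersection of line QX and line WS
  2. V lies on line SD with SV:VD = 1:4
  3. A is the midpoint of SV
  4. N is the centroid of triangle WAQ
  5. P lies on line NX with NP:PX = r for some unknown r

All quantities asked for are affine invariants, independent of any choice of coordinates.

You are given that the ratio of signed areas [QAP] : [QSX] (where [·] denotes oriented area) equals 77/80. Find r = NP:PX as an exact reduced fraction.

r = 2/5

Set S = (0, 0), X = (1, 0), Q = (0, 1), W = (3, 5); any affine frame gives the same invariant.
1. D is the intersection of line QX and line WS ⇒ D = (3/8, 5/8)
2. V lies on line SD with SV:VD = 1:4 ⇒ V = (3/40, 1/8)
3. A is the midpoint of SV ⇒ A = (3/80, 1/16)
4. N is the centroid of triangle WAQ ⇒ N = (81/80, 97/48)
5. With NP:PX = r, write λ = r/(r+1) so P = N + λ·(X−N); P is affine-linear in λ
Every point depending on P is an affine combination of P and λ-independent points, so each such coordinate is linear in λ; the λ² term in each signed area is a multiple of (X−N)×(X−N) = 0, so 2·[QAP] and 2·[QSX] are each linear in λ. Evaluating at λ=0 and λ=1:
  2·[QAP] = -7/80·λ + 79/80,   2·[QSX] = 1
So [QAP]:[QSX] = (-7/80·λ + 79/80) / (1). Setting this equal to 77/80:
  -7/80·λ + 79/80 = 77/80·(1)  ⇒  λ = 2/7
Then r = λ/(1−λ) = (2/7)/(5/7) = 2/5. Check: with r = 2/5, P = (113/112, 485/336) and [QAP]:[QSX] = 77/80 as required.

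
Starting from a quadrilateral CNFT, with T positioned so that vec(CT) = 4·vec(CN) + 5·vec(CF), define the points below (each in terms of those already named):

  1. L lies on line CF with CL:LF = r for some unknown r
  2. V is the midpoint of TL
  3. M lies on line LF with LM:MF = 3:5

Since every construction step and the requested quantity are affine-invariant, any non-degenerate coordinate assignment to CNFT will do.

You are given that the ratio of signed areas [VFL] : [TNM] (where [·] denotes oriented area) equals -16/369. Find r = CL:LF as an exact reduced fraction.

Work in coordinates with C = (0, 0), N = (1, 0), F = (0, 1), T = (4, 5).
1. With CL:LF = r, write λ = r/(r+1) so L = C + λ·(F−C); L is affine-linear in λ
2. V is the midpoint of TL ⇒ V is an affine combination of earlier points and hence also affine-linear in λ
3. M lies on line LF with LM:MF = 3:5 ⇒ M is an affine combination of earlier points and hence also affine-linear in λ
Every point depending on L is an affine combination of L and λ-independent points, so each such coordinate is linear in λ; the λ² term in each signed area is a multiple of (F−C)×(F−C) = 0, so 2·[VFL] and 2·[TNM] are each linear in λ. Evaluating at λ=0 and λ=1:
  2·[VFL] = -2·λ + 2,   2·[TNM] = -15/8·λ − 49/8
So [VFL]:[TNM] = (-2·λ + 2) / (-15/8·λ − 49/8). Setting this equal to -16/369:
  -2·λ + 2 = -16/369·(-15/8·λ − 49/8)  ⇒  λ = 5/6
Then r = λ/(1−λ) = (5/6)/(1/6) = 5. Check: with r = 5, L = (0, 5/6) and [VFL]:[TNM] = -16/369 as required.

r = 5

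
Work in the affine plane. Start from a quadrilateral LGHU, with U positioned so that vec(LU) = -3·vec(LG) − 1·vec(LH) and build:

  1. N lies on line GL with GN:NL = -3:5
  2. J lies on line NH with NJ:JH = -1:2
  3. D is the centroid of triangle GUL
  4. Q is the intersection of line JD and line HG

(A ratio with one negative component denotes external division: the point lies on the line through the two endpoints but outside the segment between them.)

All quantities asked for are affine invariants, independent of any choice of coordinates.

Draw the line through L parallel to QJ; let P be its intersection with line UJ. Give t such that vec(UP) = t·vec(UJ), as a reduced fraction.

Set L = (0, 0), G = (1, 0), H = (0, 1), U = (-3, -1); any affine frame gives the same invariant.
1. N lies on line GL with GN:NL = -3:5 ⇒ N = (5/2, 0)
2. J lies on line NH with NJ:JH = -1:2 ⇒ J = (5, -1)
3. D is the centroid of triangle GUL ⇒ D = (-2/3, -1/3)
4. Q is the intersection of line JD and line HG ⇒ Q = (8/5, -3/5)
through L parallel to QJ: direction (17/5, -2/5); meets UJ at P = (17/2, -1)
P = U + t·(J−U) with t = 23/16

t = 23/16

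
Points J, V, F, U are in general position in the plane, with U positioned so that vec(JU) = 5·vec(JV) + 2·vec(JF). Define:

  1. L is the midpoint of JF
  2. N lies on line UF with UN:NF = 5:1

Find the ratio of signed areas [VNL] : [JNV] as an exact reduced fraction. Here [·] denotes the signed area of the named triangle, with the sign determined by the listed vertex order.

[VNL]:[JNV] = -13/14

Choose coordinates J = (0, 0), V = (1, 0), F = (0, 1), U = (5, 2).
1. L is the midpoint of JF ⇒ L = (0, 1/2)
2. N lies on line UF with UN:NF = 5:1 ⇒ N = (5/6, 7/6)
2·[VNL] = 13/12, 2·[JNV] = -7/6
[VNL]:[JNV] = 13/12:-7/6 = -13/14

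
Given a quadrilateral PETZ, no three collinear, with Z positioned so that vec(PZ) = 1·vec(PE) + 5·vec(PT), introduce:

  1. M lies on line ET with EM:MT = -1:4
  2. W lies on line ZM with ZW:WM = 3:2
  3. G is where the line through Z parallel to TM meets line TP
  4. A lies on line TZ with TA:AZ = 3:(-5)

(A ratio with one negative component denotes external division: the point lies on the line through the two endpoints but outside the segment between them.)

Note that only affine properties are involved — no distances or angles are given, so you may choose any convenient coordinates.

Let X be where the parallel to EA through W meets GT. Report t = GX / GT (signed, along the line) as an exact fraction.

Work in coordinates with P = (0, 0), E = (1, 0), T = (0, 1), Z = (1, 5).
1. M lies on line ET with EM:MT = -1:4 ⇒ M = (4/3, -1/3)
2. W lies on line ZM with ZW:WM = 3:2 ⇒ W = (6/5, 9/5)
3. G is where the line through Z parallel to TM meets line TP ⇒ G = (0, 6)
4. A lies on line TZ with TA:AZ = 3:(-5) ⇒ A = (-3/2, -5)
through W parallel to EA: direction (-5/2, -5); meets GT at X = (0, -3/5)
X = G + t·(T−G) with t = 33/25

t = 33/25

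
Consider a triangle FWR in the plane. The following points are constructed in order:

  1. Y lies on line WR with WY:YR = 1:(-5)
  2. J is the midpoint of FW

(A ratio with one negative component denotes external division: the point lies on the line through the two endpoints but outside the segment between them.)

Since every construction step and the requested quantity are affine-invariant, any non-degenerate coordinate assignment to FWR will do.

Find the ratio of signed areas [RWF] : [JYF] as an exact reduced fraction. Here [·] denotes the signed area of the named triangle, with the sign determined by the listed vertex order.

Choose coordinates F = (0, 0), W = (1, 0), R = (0, 1).
1. Y lies on line WR with WY:YR = 1:(-5) ⇒ Y = (5/4, -1/4)
2. J is the midpoint of FW ⇒ J = (1/2, 0)
2·[RWF] = -1, 2·[JYF] = -1/8
[RWF]:[JYF] = -1:-1/8 = 8

[RWF]:[JYF] = 8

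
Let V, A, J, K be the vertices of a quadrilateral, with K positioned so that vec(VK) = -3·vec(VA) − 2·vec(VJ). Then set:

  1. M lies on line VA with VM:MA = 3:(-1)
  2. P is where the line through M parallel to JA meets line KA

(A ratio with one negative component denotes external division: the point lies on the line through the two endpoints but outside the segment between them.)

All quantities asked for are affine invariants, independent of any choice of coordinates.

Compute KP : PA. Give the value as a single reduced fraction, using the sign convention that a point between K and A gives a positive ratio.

Choose coordinates V = (0, 0), A = (1, 0), J = (0, 1), K = (-3, -2).
1. M lies on line VA with VM:MA = 3:(-1) ⇒ M = (3/2, 0)
2. P is where the line through M parallel to JA meets line KA ⇒ P = (4/3, 1/6)
P = K + t·(A−K) with t = 13/12, so KP:PA = t:(1−t) = 13/12:-1/12

KP:PA = -13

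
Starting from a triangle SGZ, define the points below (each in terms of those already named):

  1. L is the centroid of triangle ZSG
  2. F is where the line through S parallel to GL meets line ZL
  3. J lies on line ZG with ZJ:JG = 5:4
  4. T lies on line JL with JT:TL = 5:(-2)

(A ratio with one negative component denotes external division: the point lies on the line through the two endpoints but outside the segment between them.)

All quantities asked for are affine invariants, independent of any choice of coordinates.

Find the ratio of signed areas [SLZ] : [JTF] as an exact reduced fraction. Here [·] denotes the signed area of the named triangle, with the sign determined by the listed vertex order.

[SLZ]:[JTF] = 27/25

Assign S = (0, 0), G = (1, 0), Z = (0, 1) — the answer is frame-independent, so this choice is without loss of generality.
1. L is the centroid of triangle ZSG ⇒ L = (1/3, 1/3)
2. F is where the line through S parallel to GL meets line ZL ⇒ F = (2/3, -1/3)
3. J lies on line ZG with ZJ:JG = 5:4 ⇒ J = (5/9, 4/9)
4. T lies on line JL with JT:TL = 5:(-2) ⇒ T = (5/27, 7/27)
2·[SLZ] = 1/3, 2·[JTF] = 25/81
[SLZ]:[JTF] = 1/3:25/81 = 27/25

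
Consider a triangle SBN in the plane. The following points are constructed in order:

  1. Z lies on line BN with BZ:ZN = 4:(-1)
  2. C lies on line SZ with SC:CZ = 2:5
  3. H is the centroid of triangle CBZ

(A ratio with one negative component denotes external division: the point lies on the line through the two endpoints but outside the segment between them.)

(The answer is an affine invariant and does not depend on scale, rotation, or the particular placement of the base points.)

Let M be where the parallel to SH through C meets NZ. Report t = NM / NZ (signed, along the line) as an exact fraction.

t = -1/4

Choose coordinates S = (0, 0), B = (1, 0), N = (0, 1).
1. Z lies on line BN with BZ:ZN = 4:(-1) ⇒ Z = (-1/3, 4/3)
2. C lies on line SZ with SC:CZ = 2:5 ⇒ C = (-2/21, 8/21)
3. H is the centroid of triangle CBZ ⇒ H = (4/21, 4/7)
through C parallel to SH: direction (4/21, 4/7); meets NZ at M = (1/12, 11/12)
M = N + t·(Z−N) with t = -1/4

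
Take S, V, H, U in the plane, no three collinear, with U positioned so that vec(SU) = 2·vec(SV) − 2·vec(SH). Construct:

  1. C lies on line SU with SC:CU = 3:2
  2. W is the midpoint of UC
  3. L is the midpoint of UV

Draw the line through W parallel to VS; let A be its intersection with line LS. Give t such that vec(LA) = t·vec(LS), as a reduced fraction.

Work in coordinates with S = (0, 0), V = (1, 0), H = (0, 1), U = (2, -2).
1. C lies on line SU with SC:CU = 3:2 ⇒ C = (6/5, -6/5)
2. W is the midpoint of UC ⇒ W = (8/5, -8/5)
3. L is the midpoint of UV ⇒ L = (3/2, -1)
through W parallel to VS: direction (-1, 0); meets LS at A = (12/5, -8/5)
A = L + t·(S−L) with t = -3/5

t = -3/5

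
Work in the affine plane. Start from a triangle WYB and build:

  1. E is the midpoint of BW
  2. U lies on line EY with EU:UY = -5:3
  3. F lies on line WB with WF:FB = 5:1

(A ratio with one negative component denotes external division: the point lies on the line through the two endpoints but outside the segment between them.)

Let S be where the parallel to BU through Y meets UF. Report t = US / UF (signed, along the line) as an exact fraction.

t = 9/5

Work in coordinates with W = (0, 0), Y = (1, 0), B = (0, 1).
1. E is the midpoint of BW ⇒ E = (0, 1/2)
2. U lies on line EY with EU:UY = -5:3 ⇒ U = (5/2, -3/4)
3. F lies on line WB with WF:FB = 5:1 ⇒ F = (0, 5/6)
through Y parallel to BU: direction (5/2, -7/4); meets UF at S = (-2, 21/10)
S = U + t·(F−U) with t = 9/5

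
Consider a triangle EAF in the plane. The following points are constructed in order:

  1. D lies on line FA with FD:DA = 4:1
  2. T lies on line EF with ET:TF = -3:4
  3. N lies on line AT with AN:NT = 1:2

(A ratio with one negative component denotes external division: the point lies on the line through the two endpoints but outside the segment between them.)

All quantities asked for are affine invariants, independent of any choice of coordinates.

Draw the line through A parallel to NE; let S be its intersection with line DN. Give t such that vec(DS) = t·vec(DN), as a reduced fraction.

t = -1/14

Set E = (0, 0), A = (1, 0), F = (0, 1); any affine frame gives the same invariant.
1. D lies on line FA with FD:DA = 4:1 ⇒ D = (4/5, 1/5)
2. T lies on line EF with ET:TF = -3:4 ⇒ T = (0, -3)
3. N lies on line AT with AN:NT = 1:2 ⇒ N = (2/3, -1)
through A parallel to NE: direction (-2/3, 1); meets DN at S = (17/21, 2/7)
S = D + t·(N−D) with t = -1/14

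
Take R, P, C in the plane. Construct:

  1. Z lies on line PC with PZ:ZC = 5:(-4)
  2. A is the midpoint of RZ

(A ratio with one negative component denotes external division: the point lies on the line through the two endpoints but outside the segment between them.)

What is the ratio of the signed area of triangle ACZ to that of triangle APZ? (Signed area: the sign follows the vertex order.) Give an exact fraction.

[ACZ]:[APZ] = 4/5

Work in coordinates with R = (0, 0), P = (1, 0), C = (0, 1).
1. Z lies on line PC with PZ:ZC = 5:(-4) ⇒ Z = (-4, 5)
2. A is the midpoint of RZ ⇒ A = (-2, 5/2)
2·[ACZ] = 2, 2·[APZ] = 5/2
[ACZ]:[APZ] = 2:5/2 = 4/5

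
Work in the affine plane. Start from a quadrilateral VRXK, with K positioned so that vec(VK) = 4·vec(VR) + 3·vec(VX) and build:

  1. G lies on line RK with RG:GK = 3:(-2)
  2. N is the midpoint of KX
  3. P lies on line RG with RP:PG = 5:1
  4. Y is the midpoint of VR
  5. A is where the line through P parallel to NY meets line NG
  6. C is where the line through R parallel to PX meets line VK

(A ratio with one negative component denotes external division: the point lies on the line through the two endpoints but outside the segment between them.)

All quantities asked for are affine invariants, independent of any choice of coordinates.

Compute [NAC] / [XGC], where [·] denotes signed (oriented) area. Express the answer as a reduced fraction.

[NAC]:[XGC] = 57/44

Work in coordinates with V = (0, 0), R = (1, 0), X = (0, 1), K = (4, 3).
1. G lies on line RK with RG:GK = 3:(-2) ⇒ G = (10, 9)
2. N is the midpoint of KX ⇒ N = (2, 2)
3. P lies on line RG with RP:PG = 5:1 ⇒ P = (17/2, 15/2)
4. Y is the midpoint of VR ⇒ Y = (1/2, 0)
5. A is where the line through P parallel to NY meets line NG ⇒ A = (98/11, 177/22)
6. C is where the line through R parallel to PX meets line VK ⇒ C = (52, 39)
2·[NAC] = -513/11, 2·[XGC] = -36
[NAC]:[XGC] = -513/11:-36 = 57/44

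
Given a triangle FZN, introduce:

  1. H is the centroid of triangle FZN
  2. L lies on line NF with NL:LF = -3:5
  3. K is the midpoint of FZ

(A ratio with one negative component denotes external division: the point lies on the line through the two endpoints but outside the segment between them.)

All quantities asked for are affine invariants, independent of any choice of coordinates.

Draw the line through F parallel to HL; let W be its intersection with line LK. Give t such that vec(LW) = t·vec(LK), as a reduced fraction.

Work in coordinates with F = (0, 0), Z = (1, 0), N = (0, 1).
1. H is the centroid of triangle FZN ⇒ H = (1/3, 1/3)
2. L lies on line NF with NL:LF = -3:5 ⇒ L = (0, 5/2)
3. K is the midpoint of FZ ⇒ K = (1/2, 0)
through F parallel to HL: direction (-1/3, 13/6); meets LK at W = (-5/3, 65/6)
W = L + t·(K−L) with t = -10/3

t = -10/3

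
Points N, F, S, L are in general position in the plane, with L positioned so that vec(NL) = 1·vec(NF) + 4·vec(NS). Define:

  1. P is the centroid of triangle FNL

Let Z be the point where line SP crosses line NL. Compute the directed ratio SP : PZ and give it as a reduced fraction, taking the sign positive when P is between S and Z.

Assign N = (0, 0), F = (1, 0), S = (0, 1), L = (1, 4) — the answer is frame-independent, so this choice is without loss of generality.
1. P is the centroid of triangle FNL ⇒ P = (2/3, 4/3)
line SP meets NL at Z = (2/7, 8/7)
P = S + t·(Z−S) with t = 7/3, so SP:PZ = 7/3:-4/3

SP:PZ = -7/4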